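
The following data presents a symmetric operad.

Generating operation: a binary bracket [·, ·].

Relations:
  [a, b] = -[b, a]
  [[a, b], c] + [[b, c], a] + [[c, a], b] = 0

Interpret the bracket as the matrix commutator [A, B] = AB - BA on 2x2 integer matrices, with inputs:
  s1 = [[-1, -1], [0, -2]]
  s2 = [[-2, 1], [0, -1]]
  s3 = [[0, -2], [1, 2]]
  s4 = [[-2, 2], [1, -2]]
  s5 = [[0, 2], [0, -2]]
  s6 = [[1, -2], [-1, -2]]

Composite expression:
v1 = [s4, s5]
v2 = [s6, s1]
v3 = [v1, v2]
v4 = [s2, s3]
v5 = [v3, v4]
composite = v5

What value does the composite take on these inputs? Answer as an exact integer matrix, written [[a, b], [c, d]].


[s4, s5] = [[-2, -4], [2, 2]]
[s6, s1] = [[-1, -1], [-1, 1]]
[[s4, s5], [s6, s1]] = [[6, -4], [-8, -6]]
[s2, s3] = [[1, 4], [1, -1]]
[[[s4, s5], [s6, s1]], [s2, s3]] = [[28, 56], [-28, -28]]

[[28, 56], [-28, -28]]


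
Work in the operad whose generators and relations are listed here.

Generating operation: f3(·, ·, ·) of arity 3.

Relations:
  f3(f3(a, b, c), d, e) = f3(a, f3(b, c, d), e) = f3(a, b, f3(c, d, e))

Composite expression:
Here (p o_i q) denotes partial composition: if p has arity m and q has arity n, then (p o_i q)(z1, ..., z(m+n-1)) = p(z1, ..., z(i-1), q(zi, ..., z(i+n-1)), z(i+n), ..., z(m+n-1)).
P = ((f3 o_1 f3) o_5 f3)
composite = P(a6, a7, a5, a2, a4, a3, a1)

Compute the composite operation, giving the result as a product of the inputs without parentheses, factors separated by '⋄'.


a6 ⋄ a7 ⋄ a5 ⋄ a2 ⋄ a4 ⋄ a3 ⋄ a1


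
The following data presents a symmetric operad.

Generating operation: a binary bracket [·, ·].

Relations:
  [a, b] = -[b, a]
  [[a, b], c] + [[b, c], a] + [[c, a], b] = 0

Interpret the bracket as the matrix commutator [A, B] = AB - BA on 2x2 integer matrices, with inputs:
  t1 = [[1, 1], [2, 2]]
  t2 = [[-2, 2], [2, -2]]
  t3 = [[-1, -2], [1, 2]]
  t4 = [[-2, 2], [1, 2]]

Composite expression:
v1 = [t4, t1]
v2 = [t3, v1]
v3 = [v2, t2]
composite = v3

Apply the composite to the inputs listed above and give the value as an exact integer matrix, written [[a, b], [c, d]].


[[-18, -48], [48, 18]]

[t4, t1] = [[3, -2], [7, -3]]
[t3, [t4, t1]] = [[-12, 18], [27, 12]]
[[t3, [t4, t1]], t2] = [[-18, -48], [48, 18]]


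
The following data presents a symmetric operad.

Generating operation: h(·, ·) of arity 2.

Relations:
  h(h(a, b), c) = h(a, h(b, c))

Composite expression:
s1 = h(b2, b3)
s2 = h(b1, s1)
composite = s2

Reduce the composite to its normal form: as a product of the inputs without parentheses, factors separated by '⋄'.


b1 ⋄ b2 ⋄ b3

The h-tree's shape is irrelevant; the b-reading-order decides.
h(b2, b3) reduces to b2 ⋄ b3
h(b1, h(b2, b3)) reduces to b1 ⋄ b2 ⋄ b3


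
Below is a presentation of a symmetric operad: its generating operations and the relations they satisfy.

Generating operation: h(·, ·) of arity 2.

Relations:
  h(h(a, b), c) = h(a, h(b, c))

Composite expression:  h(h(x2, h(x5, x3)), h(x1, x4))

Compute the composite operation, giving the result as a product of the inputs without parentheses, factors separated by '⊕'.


x2 ⊕ x5 ⊕ x3 ⊕ x1 ⊕ x4

Associativity of h dissolves the nesting; only the x-input order survives.
h(x5, x3) spells out as x5 ⊕ x3
h(x2, h(x5, x3)) spells out as x2 ⊕ x5 ⊕ x3
h(x1, x4) spells out as x1 ⊕ x4
h(h(x2, h(x5, x3)), h(x1, x4)) spells out as x2 ⊕ x5 ⊕ x3 ⊕ x1 ⊕ x4


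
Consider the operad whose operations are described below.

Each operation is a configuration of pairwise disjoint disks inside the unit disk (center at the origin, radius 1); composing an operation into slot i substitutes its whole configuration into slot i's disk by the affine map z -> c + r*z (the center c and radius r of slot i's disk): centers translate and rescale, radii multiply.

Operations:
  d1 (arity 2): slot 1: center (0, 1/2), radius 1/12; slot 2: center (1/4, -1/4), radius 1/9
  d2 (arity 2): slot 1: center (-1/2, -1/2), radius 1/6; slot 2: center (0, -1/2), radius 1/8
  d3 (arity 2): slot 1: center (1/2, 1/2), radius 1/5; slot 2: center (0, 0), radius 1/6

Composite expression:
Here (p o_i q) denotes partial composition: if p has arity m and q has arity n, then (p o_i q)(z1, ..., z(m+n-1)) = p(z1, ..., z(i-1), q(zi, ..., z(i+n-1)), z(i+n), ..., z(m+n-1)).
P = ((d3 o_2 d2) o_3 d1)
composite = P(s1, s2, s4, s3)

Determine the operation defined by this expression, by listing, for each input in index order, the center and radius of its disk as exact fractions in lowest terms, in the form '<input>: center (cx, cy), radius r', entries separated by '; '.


s1: center (1/2, 1/2), radius 1/5; s2: center (-1/12, -1/12), radius 1/36; s3: center (1/192, -17/192), radius 1/432; s4: center (0, -7/96), radius 1/576

Below d3, radii multiply path by path; the s-disk centers shift.
tracing s1 down its 1-map path: center (1/2, 1/2), radius 1/5
tracing s2 down its 2-map path: center (-1/12, -1/12), radius 1/36
tracing s4 down its 3-map path: center (0, -7/96), radius 1/576
tracing s3 down its 3-map path: center (1/192, -17/192), radius 1/432


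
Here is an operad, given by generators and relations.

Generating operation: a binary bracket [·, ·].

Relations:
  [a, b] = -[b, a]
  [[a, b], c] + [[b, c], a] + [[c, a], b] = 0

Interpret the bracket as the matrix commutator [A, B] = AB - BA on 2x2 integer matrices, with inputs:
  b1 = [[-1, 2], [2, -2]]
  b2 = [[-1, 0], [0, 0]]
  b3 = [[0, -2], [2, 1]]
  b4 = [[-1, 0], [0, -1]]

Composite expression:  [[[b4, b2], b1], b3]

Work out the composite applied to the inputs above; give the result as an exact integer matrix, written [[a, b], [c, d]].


[[0, 0], [0, 0]]


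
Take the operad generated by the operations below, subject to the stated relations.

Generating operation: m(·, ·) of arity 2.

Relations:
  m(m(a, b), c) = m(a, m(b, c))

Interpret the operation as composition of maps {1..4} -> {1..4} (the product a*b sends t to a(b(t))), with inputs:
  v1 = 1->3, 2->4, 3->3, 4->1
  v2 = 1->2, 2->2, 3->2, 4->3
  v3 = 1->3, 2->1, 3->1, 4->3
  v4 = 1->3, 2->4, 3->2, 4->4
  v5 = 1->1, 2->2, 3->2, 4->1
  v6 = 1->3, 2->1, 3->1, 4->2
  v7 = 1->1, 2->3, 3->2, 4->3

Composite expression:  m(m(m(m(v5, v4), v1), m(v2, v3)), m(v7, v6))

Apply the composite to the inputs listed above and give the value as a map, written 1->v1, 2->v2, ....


m(v5, v4) = 1->2, 2->1, 3->2, 4->1
m(m(v5, v4), v1) = 1->2, 2->1, 3->2, 4->2
m(v2, v3) = 1->2, 2->2, 3->2, 4->2
m(m(m(v5, v4), v1), m(v2, v3)) = 1->1, 2->1, 3->1, 4->1
m(v7, v6) = 1->2, 2->1, 3->1, 4->3
m(m(m(m(v5, v4), v1), m(v2, v3)), m(v7, v6)) = 1->1, 2->1, 3->1, 4->1

1->1, 2->1, 3->1, 4->1


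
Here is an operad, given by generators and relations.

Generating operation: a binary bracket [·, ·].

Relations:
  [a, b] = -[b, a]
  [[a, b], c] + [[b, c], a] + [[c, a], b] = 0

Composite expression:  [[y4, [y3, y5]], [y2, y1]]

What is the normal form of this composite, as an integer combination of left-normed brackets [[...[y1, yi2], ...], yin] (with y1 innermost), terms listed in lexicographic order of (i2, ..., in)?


-[[[[y1, y2], y3], y5], y4] + [[[[y1, y2], y4], y3], y5] - [[[[y1, y2], y4], y5], y3] + [[[[y1, y2], y5], y3], y4]

Skip Jacobi rewriting: expand, keep y1-initial words, read off terms.
Composite bracket: [[y4, [y3, y5]], [y2, y1]]
Applying ab - ba throughout gives 16 signed words (2^4 = 16).
Coefficients come from the y1-initial words:
  y1y2y3y5y4 (sign -1) contributes -[[[[y1, y2], y3], y5], y4]
  y1y2y4y3y5 (sign +1) contributes +[[[[y1, y2], y4], y3], y5]
  y1y2y4y5y3 (sign -1) contributes -[[[[y1, y2], y4], y5], y3]
  y1y2y5y3y4 (sign +1) contributes +[[[[y1, y2], y5], y3], y4]


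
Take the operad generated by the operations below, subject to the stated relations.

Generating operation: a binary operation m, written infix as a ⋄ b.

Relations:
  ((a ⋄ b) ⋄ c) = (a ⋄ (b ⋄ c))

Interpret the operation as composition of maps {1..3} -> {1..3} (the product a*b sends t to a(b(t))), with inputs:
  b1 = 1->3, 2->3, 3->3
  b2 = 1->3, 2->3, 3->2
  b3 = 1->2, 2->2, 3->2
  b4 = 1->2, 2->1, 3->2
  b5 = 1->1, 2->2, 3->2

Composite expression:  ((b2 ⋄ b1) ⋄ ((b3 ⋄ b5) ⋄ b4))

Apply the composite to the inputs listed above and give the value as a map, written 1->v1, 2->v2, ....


1->2, 2->2, 3->2

(b2 ⋄ b1) = 1->2, 2->2, 3->2
(b3 ⋄ b5) = 1->2, 2->2, 3->2
((b3 ⋄ b5) ⋄ b4) = 1->2, 2->2, 3->2
((b2 ⋄ b1) ⋄ ((b3 ⋄ b5) ⋄ b4)) = 1->2, 2->2, 3->2


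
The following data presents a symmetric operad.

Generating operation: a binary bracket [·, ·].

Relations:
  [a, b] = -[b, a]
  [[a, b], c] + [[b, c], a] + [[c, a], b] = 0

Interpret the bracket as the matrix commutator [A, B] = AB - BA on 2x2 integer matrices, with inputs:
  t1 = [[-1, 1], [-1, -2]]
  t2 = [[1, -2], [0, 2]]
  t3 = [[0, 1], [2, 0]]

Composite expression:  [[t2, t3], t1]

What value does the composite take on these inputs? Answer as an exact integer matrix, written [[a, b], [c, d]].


[t2, t3] = [[-4, -1], [2, 4]]
[[t2, t3], t1] = [[-1, -7], [-6, 1]]

[[-1, -7], [-6, 1]]


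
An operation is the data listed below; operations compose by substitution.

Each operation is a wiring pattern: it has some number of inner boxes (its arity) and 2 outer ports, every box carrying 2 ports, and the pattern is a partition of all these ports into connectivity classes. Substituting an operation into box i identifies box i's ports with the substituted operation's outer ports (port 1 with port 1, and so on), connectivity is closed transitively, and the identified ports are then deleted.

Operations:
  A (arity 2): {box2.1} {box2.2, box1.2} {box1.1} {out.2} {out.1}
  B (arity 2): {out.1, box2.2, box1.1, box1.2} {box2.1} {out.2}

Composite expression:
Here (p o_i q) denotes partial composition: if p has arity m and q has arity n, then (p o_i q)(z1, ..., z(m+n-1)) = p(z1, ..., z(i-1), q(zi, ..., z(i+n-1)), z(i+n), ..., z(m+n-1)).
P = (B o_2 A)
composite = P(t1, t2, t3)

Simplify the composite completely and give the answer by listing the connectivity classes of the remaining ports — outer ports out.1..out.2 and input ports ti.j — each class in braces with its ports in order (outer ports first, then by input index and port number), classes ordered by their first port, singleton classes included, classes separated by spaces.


{out.1, t1.1, t1.2} {out.2} {t2.1} {t2.2, t3.2} {t3.1}

Connectivity passes through glued B-boundaries; trace each wire chain.
after A, the pattern on (t2, t3) reads {out.1} {out.2} {t2.1} {t2.2, t3.2} {t3.1} (out.j = its outer ports)
after B, the pattern on (t1, t2, t3) reads {out.1, t1.1, t1.2} {out.2} {t2.1} {t2.2, t3.2} {t3.1} (out.j = its outer ports)


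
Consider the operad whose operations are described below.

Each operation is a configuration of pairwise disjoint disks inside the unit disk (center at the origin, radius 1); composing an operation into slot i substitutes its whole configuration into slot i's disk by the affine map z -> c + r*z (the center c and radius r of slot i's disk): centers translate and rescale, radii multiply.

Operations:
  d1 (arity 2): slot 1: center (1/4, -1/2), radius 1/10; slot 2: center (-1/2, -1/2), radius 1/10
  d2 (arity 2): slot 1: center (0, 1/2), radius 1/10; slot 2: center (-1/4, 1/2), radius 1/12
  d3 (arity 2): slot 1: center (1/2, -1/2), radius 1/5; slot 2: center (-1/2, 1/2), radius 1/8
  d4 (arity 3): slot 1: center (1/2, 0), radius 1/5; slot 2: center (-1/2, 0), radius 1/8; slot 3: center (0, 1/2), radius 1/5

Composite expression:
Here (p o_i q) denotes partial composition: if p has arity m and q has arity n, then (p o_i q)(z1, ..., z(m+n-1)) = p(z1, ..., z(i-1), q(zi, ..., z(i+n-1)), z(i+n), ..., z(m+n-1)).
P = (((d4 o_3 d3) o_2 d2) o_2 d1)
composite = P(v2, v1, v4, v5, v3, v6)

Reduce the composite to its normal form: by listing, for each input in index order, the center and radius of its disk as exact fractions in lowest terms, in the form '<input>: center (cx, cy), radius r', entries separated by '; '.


v1: center (-159/320, 9/160), radius 1/800; v2: center (1/2, 0), radius 1/5; v3: center (1/10, 2/5), radius 1/25; v4: center (-81/160, 9/160), radius 1/800; v5: center (-17/32, 1/16), radius 1/96; v6: center (-1/10, 3/5), radius 1/40

Nesting under d4 composes maps z -> c + r*z down each v-path.
tracing v2 down its 1-map path: center (1/2, 0), radius 1/5
tracing v1 down its 3-map path: center (-159/320, 9/160), radius 1/800
tracing v4 down its 3-map path: center (-81/160, 9/160), radius 1/800
tracing v5 down its 2-map path: center (-17/32, 1/16), radius 1/96
tracing v3 down its 2-map path: center (1/10, 2/5), radius 1/25
tracing v6 down its 2-map path: center (-1/10, 3/5), radius 1/40


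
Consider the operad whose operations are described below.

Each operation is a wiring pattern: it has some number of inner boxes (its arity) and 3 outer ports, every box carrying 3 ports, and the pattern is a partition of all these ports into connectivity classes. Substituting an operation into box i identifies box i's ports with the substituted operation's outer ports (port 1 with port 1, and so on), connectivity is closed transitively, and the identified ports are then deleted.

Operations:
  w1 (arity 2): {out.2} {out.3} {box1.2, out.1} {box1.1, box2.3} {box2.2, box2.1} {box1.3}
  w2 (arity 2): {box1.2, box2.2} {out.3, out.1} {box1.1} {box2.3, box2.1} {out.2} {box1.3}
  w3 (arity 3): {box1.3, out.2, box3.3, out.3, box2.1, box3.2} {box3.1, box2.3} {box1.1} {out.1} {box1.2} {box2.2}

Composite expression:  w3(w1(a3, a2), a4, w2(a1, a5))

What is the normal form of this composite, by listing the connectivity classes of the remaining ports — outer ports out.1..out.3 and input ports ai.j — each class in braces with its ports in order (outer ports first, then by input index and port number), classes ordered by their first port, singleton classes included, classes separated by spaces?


Reachability decides: close wires over w3-identified ports.
stage w1: inputs (a3, a2), connectivity {out.1, a3.2} {out.2} {out.3} {a2.1, a2.2} {a2.3, a3.1} {a3.3}, out.j its boundary
stage w2: inputs (a1, a5), connectivity {out.1, out.3} {out.2} {a1.1} {a1.2, a5.2} {a1.3} {a5.1, a5.3}, out.j its boundary
stage w3: inputs (a3, a2, a4, a1, a5), connectivity {out.1} {out.2, out.3, a4.1, a4.3} {a1.1} {a1.2, a5.2} {a1.3} {a2.1, a2.2} {a2.3, a3.1} {a3.2} {a3.3} {a4.2} {a5.1, a5.3}, out.j its boundary

{out.1} {out.2, out.3, a4.1, a4.3} {a1.1} {a1.2, a5.2} {a1.3} {a2.1, a2.2} {a2.3, a3.1} {a3.2} {a3.3} {a4.2} {a5.1, a5.3}


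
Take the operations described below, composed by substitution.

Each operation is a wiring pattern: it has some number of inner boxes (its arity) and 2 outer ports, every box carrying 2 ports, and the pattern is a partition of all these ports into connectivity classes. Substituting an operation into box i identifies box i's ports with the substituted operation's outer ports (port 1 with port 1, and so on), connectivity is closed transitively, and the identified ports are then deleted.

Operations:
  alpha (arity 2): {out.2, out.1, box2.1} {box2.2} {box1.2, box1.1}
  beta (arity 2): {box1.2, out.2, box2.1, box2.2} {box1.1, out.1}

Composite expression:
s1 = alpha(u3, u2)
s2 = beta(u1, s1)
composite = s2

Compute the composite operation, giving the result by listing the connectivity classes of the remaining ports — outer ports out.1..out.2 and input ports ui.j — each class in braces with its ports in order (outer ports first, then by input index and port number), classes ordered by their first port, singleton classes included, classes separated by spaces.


After gluing at beta, chains via deleted ports link the u-ports.
after alpha, the pattern on (u3, u2) reads {out.1, out.2, u2.1} {u2.2} {u3.1, u3.2} (out.j = its outer ports)
after beta, the pattern on (u1, u3, u2) reads {out.1, u1.1} {out.2, u1.2, u2.1} {u2.2} {u3.1, u3.2} (out.j = its outer ports)

{out.1, u1.1} {out.2, u1.2, u2.1} {u2.2} {u3.1, u3.2}


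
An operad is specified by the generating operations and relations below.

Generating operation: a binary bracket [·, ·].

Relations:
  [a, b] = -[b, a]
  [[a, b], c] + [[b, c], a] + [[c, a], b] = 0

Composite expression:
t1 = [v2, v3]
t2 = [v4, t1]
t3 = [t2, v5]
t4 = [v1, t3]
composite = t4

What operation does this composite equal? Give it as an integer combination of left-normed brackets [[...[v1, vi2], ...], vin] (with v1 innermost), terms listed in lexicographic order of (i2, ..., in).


-[[[[v1, v2], v3], v4], v5] + [[[[v1, v3], v2], v4], v5] + [[[[v1, v4], v2], v3], v5] - [[[[v1, v4], v3], v2], v5] + [[[[v1, v5], v2], v3], v4] - [[[[v1, v5], v3], v2], v4] - [[[[v1, v5], v4], v2], v3] + [[[[v1, v5], v4], v3], v2]


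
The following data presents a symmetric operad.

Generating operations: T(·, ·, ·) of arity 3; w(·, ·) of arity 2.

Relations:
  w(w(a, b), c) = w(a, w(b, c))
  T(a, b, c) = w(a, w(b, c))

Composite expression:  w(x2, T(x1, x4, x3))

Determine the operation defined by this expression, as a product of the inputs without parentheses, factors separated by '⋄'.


Under associativity of w, the answer is the x's in reading order.
T(x1, x4, x3) spells out as x1 ⋄ x4 ⋄ x3
w(x2, T(x1, x4, x3)) spells out as x2 ⋄ x1 ⋄ x4 ⋄ x3

x2 ⋄ x1 ⋄ x4 ⋄ x3


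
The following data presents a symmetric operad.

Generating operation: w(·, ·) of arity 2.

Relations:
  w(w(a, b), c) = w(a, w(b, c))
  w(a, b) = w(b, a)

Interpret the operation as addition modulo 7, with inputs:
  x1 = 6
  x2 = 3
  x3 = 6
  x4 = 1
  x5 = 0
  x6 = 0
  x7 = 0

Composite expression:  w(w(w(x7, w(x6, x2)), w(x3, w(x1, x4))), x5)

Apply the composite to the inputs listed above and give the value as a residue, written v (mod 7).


2 (mod 7)


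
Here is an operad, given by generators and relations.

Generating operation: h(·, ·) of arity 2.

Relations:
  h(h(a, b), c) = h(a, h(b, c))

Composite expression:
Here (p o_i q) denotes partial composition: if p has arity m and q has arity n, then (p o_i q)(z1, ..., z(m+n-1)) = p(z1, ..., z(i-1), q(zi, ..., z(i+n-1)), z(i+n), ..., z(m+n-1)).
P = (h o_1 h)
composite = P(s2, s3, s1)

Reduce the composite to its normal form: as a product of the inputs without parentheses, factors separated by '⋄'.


s2 ⋄ s3 ⋄ s1

Key point: h is associative — brackets drop, the s-order remains.
h(s2, s3) reduces to s2 ⋄ s3
h(h(s2, s3), s1) reduces to s2 ⋄ s3 ⋄ s1


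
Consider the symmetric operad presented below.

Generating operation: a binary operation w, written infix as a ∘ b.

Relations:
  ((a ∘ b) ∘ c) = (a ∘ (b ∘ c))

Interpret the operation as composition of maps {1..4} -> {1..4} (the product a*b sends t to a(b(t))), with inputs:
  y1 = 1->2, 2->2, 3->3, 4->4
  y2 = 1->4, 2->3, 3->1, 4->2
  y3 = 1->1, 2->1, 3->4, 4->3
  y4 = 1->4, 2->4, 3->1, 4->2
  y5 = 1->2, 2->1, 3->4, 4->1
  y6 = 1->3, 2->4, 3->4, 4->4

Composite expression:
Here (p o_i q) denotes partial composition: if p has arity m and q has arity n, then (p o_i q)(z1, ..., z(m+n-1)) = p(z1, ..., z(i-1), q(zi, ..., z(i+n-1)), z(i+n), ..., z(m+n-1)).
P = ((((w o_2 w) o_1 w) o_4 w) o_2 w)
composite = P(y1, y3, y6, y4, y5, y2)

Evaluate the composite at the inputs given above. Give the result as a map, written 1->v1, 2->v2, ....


1->3, 2->3, 3->3, 4->3

(y3 ∘ y6) = 1->4, 2->3, 3->3, 4->3
(y1 ∘ (y3 ∘ y6)) = 1->4, 2->3, 3->3, 4->3
(y5 ∘ y2) = 1->1, 2->4, 3->2, 4->1
(y4 ∘ (y5 ∘ y2)) = 1->4, 2->2, 3->4, 4->4
((y1 ∘ (y3 ∘ y6)) ∘ (y4 ∘ (y5 ∘ y2))) = 1->3, 2->3, 3->3, 4->3


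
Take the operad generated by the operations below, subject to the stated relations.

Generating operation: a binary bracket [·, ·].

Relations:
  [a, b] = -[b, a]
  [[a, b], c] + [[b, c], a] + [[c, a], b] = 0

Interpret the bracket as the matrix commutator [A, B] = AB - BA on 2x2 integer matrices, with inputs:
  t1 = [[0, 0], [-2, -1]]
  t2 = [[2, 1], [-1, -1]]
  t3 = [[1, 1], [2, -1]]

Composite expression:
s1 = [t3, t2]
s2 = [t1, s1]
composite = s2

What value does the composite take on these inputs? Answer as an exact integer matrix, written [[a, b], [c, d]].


[[-2, -1], [4, 2]]

[t3, t2] = [[-3, -1], [8, 3]]
[t1, [t3, t2]] = [[-2, -1], [4, 2]]


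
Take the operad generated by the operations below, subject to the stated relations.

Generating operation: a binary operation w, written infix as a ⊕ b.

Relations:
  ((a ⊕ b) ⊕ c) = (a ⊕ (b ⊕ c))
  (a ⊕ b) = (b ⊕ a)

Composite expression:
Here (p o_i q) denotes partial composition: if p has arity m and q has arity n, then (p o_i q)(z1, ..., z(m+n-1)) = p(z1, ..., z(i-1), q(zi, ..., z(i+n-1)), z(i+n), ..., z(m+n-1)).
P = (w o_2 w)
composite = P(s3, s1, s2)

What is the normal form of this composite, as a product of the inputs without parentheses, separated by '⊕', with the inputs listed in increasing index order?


s1 ⊕ s2 ⊕ s3

Key point: w commutes, so take the s-inputs in any fixed order.
(s1 ⊕ s2) unparenthesizes to s1 ⊕ s2
(s3 ⊕ (s1 ⊕ s2)) unparenthesizes to s3 ⊕ s1 ⊕ s2
commutativity sorts the factors: s1 ⊕ s2 ⊕ s3


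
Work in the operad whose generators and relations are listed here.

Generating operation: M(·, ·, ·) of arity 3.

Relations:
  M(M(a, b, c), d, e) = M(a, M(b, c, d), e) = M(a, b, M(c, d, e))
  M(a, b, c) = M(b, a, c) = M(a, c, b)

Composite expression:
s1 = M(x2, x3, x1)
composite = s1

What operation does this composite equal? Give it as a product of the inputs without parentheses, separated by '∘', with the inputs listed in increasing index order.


x1 ∘ x2 ∘ x3

With M associative and commutative, the x-input set is all that matters.
M(x2, x3, x1) reduces to x2 ∘ x3 ∘ x1
sorting the factors by input index: x1 ∘ x2 ∘ x3


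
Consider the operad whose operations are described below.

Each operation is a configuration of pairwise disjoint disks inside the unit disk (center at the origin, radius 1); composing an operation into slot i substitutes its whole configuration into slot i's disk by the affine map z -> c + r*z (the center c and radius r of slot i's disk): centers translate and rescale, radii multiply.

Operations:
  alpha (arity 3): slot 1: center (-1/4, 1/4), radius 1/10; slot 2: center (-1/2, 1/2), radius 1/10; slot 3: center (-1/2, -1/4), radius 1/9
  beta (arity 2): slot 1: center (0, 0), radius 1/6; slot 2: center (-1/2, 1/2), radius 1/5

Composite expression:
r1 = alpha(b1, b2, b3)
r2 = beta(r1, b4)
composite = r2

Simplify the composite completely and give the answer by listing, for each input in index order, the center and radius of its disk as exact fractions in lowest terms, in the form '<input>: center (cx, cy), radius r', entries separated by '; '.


Affine substitution under beta: radii multiply and b-centers shift.
input b1: composing its 2 substitution steps yields center (-1/24, 1/24), radius 1/60
input b2: composing its 2 substitution steps yields center (-1/12, 1/12), radius 1/60
input b3: composing its 2 substitution steps yields center (-1/12, -1/24), radius 1/54
input b4: composing its 1 substitution step yields center (-1/2, 1/2), radius 1/5

b1: center (-1/24, 1/24), radius 1/60; b2: center (-1/12, 1/12), radius 1/60; b3: center (-1/12, -1/24), radius 1/54; b4: center (-1/2, 1/2), radius 1/5


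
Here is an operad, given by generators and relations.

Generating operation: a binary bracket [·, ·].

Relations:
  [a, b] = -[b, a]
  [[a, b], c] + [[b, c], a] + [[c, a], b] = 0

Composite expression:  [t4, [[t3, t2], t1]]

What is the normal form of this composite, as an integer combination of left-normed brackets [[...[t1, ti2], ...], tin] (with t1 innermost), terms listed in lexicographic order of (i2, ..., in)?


-[[[t1, t2], t3], t4] + [[[t1, t3], t2], t4]

In the tensor algebra, words opening t1 carry the t1-anchored form.
Composite bracket: [t4, [[t3, t2], t1]]
Each bracket splits as ab - ba, giving 8 signed words (2^3 = 8).
The t1-initial words carry the normal form:
  word t1t2t3t4 has sign -1, contributing -[[[t1, t2], t3], t4]
  word t1t3t2t4 has sign +1, contributing +[[[t1, t3], t2], t4]


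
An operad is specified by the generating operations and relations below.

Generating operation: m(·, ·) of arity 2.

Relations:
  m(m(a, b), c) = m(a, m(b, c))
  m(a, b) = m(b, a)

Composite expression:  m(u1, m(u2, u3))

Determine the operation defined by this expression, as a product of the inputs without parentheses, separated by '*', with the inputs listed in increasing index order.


u1 * u2 * u3

Key point: m commutes, so take the u-inputs in any fixed order.
m(u2, u3) linearizes to u2 * u3
m(u1, m(u2, u3)) linearizes to u1 * u2 * u3
rearranged into index order: u1 * u2 * u3


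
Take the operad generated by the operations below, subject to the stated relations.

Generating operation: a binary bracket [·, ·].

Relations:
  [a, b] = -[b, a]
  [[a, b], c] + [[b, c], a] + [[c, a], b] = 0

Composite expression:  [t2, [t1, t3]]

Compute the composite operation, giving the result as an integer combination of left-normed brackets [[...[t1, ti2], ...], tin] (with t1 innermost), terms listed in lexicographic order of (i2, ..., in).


-[[t1, t3], t2]

Expand each bracket as ab - ba; the t1-initial words give the coefficients.
Composite bracket: [t2, [t1, t3]]
Expanding via [a, b] = ab - ba: 4 signed words (2^2 = 4).
Words beginning with t1 determine it all:
  word t1t3t2 has sign -1, contributing -[[t1, t3], t2]


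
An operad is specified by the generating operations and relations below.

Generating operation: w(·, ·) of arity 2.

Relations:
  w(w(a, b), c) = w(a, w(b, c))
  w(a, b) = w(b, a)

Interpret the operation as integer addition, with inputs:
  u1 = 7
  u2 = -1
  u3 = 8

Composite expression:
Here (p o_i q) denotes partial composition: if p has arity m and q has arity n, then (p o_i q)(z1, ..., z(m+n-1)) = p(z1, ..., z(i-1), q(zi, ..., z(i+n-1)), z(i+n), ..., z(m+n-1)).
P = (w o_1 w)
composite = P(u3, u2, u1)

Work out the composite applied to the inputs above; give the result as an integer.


14

w(u3, u2) = 7
w(w(u3, u2), u1) = 14


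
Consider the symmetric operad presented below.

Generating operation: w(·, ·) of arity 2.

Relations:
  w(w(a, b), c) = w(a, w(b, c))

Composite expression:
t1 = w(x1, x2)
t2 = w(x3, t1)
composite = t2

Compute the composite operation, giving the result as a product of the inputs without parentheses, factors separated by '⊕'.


x3 ⊕ x1 ⊕ x2

The w-tree's shape is irrelevant; the x-reading-order decides.
w(x1, x2) collapses to x1 ⊕ x2
w(x3, w(x1, x2)) collapses to x3 ⊕ x1 ⊕ x2


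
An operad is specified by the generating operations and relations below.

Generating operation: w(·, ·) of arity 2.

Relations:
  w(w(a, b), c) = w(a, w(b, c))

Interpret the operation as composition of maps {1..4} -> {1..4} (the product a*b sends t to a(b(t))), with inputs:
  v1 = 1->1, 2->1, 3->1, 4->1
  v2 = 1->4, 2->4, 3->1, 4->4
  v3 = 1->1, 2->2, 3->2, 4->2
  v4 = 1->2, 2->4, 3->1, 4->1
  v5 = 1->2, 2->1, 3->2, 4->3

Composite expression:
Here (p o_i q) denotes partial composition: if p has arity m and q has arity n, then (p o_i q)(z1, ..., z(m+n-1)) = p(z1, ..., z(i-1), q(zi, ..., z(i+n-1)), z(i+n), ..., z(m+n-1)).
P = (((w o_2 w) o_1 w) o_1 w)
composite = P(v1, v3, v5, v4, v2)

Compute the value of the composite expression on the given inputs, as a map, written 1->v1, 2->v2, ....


1->1, 2->1, 3->1, 4->1


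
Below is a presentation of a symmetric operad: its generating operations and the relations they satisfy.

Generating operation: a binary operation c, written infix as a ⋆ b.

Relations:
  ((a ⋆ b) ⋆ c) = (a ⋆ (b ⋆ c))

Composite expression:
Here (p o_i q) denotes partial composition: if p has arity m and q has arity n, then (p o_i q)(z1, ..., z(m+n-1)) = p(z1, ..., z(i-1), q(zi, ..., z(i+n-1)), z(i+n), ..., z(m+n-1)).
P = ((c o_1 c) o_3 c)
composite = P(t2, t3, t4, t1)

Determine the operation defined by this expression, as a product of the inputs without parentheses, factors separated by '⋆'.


Under associativity of c, the answer is the t's in reading order.
(t2 ⋆ t3) linearizes to t2 ⋆ t3
(t4 ⋆ t1) linearizes to t4 ⋆ t1
((t2 ⋆ t3) ⋆ (t4 ⋆ t1)) linearizes to t2 ⋆ t3 ⋆ t4 ⋆ t1

t2 ⋆ t3 ⋆ t4 ⋆ t1


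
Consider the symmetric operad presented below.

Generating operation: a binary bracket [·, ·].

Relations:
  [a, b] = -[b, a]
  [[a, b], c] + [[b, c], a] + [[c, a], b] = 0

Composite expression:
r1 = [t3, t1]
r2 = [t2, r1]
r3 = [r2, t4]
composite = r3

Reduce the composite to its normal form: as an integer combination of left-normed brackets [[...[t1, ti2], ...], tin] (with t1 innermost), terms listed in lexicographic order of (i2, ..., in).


Expand each bracket as ab - ba; the t1-initial words give the coefficients.
Composite bracket: [[t2, [t3, t1]], t4]
Applying ab - ba throughout gives 8 signed words (2^3 = 8).
Coefficients come from the t1-initial words:
  t1t3t2t4 (sign +1) contributes +[[[t1, t3], t2], t4]

[[[t1, t3], t2], t4]


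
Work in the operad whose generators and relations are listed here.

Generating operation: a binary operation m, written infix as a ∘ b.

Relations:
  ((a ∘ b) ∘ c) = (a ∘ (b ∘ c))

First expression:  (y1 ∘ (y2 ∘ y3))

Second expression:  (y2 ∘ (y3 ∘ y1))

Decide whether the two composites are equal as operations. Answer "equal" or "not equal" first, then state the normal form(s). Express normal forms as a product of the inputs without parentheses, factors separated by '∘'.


not equal; the first gives y1 ∘ y2 ∘ y3 and the second y2 ∘ y3 ∘ y1

In normal form, the first expression is y1 ∘ y2 ∘ y3
In normal form, the second expression is y2 ∘ y3 ∘ y1
Distinct normal forms: not equal.


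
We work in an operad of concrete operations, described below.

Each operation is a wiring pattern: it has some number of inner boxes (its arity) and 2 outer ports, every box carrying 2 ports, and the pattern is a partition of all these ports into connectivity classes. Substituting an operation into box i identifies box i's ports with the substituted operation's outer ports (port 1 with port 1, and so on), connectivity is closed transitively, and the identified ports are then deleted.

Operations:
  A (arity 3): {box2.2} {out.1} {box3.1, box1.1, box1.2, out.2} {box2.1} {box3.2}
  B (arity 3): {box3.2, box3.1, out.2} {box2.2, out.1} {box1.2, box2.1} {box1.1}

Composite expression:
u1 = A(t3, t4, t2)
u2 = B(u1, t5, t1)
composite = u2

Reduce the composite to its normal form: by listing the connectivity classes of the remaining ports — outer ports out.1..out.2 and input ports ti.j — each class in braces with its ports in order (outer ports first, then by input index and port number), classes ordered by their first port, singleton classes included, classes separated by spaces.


{out.1, t5.2} {out.2, t1.1, t1.2} {t2.1, t3.1, t3.2, t5.1} {t2.2} {t4.1} {t4.2}


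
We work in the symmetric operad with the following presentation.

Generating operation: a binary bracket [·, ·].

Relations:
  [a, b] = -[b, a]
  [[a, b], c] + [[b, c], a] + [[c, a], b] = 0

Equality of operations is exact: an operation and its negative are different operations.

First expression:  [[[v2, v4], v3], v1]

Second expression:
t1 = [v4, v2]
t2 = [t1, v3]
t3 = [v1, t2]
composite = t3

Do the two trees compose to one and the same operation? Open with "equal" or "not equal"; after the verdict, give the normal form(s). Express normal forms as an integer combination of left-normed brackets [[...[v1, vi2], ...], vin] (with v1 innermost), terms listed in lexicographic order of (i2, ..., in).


equal; the common form is -[[[v1, v2], v4], v3] + [[[v1, v3], v2], v4] - [[[v1, v3], v4], v2] + [[[v1, v4], v2], v3]

The first expression reduces to -[[[v1, v2], v4], v3] + [[[v1, v3], v2], v4] - [[[v1, v3], v4], v2] + [[[v1, v4], v2], v3]
The second expression reduces to -[[[v1, v2], v4], v3] + [[[v1, v3], v2], v4] - [[[v1, v3], v4], v2] + [[[v1, v4], v2], v3]
Same normal form: equal.


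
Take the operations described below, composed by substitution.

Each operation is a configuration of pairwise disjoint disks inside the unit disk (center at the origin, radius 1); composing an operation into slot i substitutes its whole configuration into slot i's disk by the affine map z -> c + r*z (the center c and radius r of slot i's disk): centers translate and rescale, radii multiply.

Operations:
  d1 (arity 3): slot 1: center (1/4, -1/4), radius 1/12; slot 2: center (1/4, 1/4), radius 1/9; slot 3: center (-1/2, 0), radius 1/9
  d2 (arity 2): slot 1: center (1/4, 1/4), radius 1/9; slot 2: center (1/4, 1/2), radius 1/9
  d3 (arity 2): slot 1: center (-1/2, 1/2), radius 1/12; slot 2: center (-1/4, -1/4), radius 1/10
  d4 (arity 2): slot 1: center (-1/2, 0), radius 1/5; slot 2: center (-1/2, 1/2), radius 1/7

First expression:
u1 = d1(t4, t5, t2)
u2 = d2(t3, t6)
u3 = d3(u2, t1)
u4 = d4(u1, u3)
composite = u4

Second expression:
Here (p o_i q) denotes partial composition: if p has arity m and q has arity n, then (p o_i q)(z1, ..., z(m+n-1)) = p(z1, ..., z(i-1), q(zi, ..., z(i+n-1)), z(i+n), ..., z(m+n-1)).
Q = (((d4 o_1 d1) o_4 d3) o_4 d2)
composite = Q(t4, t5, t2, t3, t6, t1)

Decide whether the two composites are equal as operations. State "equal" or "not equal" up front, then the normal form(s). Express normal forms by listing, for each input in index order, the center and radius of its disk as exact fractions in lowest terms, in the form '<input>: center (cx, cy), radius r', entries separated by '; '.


equal; both compose to t1: center (-15/28, 13/28), radius 1/70; t2: center (-3/5, 0), radius 1/45; t3: center (-191/336, 193/336), radius 1/756; t4: center (-9/20, -1/20), radius 1/60; t5: center (-9/20, 1/20), radius 1/45; t6: center (-191/336, 97/168), radius 1/756

Reducing the first expression gives t1: center (-15/28, 13/28), radius 1/70; t2: center (-3/5, 0), radius 1/45; t3: center (-191/336, 193/336), radius 1/756; t4: center (-9/20, -1/20), radius 1/60; t5: center (-9/20, 1/20), radius 1/45; t6: center (-191/336, 97/168), radius 1/756
Reducing the second expression gives t1: center (-15/28, 13/28), radius 1/70; t2: center (-3/5, 0), radius 1/45; t3: center (-191/336, 193/336), radius 1/756; t4: center (-9/20, -1/20), radius 1/60; t5: center (-9/20, 1/20), radius 1/45; t6: center (-191/336, 97/168), radius 1/756
Both agree, so they are equal.


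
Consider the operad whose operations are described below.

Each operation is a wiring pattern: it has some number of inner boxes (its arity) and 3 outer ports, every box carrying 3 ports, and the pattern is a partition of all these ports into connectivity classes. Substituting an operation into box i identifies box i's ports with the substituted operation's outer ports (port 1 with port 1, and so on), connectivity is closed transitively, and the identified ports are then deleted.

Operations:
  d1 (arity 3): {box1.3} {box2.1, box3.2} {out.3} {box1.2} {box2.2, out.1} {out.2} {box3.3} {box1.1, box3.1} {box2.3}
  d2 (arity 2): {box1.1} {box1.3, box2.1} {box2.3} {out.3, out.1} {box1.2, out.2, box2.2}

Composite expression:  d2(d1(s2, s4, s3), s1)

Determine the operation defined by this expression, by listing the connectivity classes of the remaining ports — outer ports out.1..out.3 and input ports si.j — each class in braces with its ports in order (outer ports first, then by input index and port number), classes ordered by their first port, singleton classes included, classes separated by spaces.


Connectivity passes through glued d2-boundaries; trace each wire chain.
the subtree at d1 composes to {out.1, s4.2} {out.2} {out.3} {s2.1, s3.1} {s2.2} {s2.3} {s3.2, s4.1} {s3.3} {s4.3} on (s2, s4, s3); out.j = own outer ports
the subtree at d2 composes to {out.1, out.3} {out.2, s1.2} {s1.1} {s1.3} {s2.1, s3.1} {s2.2} {s2.3} {s3.2, s4.1} {s3.3} {s4.2} {s4.3} on (s2, s4, s3, s1); out.j = own outer ports

{out.1, out.3} {out.2, s1.2} {s1.1} {s1.3} {s2.1, s3.1} {s2.2} {s2.3} {s3.2, s4.1} {s3.3} {s4.2} {s4.3}


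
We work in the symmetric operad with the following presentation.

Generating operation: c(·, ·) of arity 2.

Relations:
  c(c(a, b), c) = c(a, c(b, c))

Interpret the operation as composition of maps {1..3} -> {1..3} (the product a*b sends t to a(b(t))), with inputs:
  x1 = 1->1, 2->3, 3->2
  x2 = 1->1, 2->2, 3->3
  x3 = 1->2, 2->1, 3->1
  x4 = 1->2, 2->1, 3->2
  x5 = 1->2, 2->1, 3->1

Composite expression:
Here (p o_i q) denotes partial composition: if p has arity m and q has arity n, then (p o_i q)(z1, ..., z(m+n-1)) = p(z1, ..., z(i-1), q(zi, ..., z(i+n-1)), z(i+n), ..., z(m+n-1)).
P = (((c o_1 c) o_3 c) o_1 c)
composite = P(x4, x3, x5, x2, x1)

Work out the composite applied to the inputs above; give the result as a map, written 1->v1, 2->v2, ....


c(x4, x3) = 1->1, 2->2, 3->2
c(c(x4, x3), x5) = 1->2, 2->1, 3->1
c(x2, x1) = 1->1, 2->3, 3->2
c(c(c(x4, x3), x5), c(x2, x1)) = 1->2, 2->1, 3->1

1->2, 2->1, 3->1


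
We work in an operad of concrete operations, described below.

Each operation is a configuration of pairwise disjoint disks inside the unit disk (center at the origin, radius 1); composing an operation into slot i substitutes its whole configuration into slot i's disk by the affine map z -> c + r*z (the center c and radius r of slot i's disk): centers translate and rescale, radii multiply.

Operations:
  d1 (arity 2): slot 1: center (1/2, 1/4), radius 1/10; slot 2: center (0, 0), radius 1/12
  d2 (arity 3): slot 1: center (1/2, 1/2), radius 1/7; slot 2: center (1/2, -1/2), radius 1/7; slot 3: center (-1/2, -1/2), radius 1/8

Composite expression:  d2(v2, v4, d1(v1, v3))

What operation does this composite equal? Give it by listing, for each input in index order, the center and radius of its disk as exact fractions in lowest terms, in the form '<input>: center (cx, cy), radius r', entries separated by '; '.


v1: center (-7/16, -15/32), radius 1/80; v2: center (1/2, 1/2), radius 1/7; v3: center (-1/2, -1/2), radius 1/96; v4: center (1/2, -1/2), radius 1/7

Nesting under d2 composes maps z -> c + r*z down each v-path.
v2: after 1 affine step, its disk has center (1/2, 1/2), radius 1/7
v4: after 1 affine step, its disk has center (1/2, -1/2), radius 1/7
v1: after 2 affine steps, its disk has center (-7/16, -15/32), radius 1/80
v3: after 2 affine steps, its disk has center (-1/2, -1/2), radius 1/96


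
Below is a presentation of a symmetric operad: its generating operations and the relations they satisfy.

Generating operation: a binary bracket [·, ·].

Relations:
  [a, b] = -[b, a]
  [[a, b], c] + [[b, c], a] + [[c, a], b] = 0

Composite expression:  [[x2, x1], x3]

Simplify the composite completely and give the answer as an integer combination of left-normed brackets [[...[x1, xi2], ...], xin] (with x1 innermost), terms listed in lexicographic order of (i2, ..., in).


-[[x1, x2], x3]

In the tensor algebra, words opening x1 carry the x1-anchored form.
Composite bracket: [[x2, x1], x3]
Expanding via [a, b] = ab - ba: 4 signed words (2^2 = 4).
Collect the words opening with x1:
  x1x2x3 (sign -1) contributes -[[x1, x2], x3]


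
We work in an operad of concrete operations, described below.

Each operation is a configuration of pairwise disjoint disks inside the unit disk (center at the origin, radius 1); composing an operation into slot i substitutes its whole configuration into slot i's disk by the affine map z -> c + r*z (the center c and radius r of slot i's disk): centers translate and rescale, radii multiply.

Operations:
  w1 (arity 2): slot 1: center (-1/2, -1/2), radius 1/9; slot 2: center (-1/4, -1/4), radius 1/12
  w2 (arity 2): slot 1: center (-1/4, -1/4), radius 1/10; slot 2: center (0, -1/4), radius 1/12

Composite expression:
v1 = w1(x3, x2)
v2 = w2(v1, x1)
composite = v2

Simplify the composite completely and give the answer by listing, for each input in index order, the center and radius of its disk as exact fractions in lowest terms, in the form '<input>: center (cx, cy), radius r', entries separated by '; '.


x1: center (0, -1/4), radius 1/12; x2: center (-11/40, -11/40), radius 1/120; x3: center (-3/10, -3/10), radius 1/90

Follow each x-input down from w2: c' goes to c + r*c', radius to r*r'.
input x3: composing its 2 substitution steps yields center (-3/10, -3/10), radius 1/90
input x2: composing its 2 substitution steps yields center (-11/40, -11/40), radius 1/120
input x1: composing its 1 substitution step yields center (0, -1/4), radius 1/12
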